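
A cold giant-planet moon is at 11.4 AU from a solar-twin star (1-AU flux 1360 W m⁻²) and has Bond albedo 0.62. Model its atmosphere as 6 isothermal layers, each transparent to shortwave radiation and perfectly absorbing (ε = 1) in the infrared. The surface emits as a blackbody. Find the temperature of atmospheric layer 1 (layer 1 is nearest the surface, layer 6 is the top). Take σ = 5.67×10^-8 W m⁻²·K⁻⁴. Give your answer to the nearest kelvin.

Flux at the orbit: S = 1360/(11.4)² = 10.46 W m⁻².
OLR = S(1−α)/4 = 0.9942 W m⁻²; the top layer radiates at T_e = 64.71 K.
Each opaque layer satisfies 2T_j⁴ = T_{j−1}⁴ + T_{j+1}⁴, giving T_k⁴ = (N+1−k)T_e⁴.
T_1 = (6)^(1/4)·64.71 = 101.3 K.

101 kelvin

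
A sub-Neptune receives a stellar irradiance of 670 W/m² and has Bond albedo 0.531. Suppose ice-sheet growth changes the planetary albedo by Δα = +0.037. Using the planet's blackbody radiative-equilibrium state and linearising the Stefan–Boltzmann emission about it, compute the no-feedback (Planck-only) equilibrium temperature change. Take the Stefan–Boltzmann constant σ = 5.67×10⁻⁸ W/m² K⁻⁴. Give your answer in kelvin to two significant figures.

Unperturbed T_e = [670.0·(1−0.531)/(4σ)]^¼ = 192.9 K.
ΔF = −(S/4)Δα = −(670.0/4)×(+0.037) = -6.197 W/m².
The Planck feedback parameter is 4σT_e³ = 1.629 W/m²/K.
So ΔT₀ = -6.197/1.629 = -3.81 K.

-3.8 K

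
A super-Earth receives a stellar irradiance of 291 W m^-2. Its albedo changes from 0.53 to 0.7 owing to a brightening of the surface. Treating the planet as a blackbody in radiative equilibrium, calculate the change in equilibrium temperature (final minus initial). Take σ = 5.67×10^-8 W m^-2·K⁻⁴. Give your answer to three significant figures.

Before: T₁ = [291.0·0.47/(4σ)]^(1/4) = 156.7 K.
After:  T₂ = [291.0·0.3/(4σ)]^(1/4) = 140.1 K.
ΔT = T₂ − T₁ = -16.64 K.

-16.6 K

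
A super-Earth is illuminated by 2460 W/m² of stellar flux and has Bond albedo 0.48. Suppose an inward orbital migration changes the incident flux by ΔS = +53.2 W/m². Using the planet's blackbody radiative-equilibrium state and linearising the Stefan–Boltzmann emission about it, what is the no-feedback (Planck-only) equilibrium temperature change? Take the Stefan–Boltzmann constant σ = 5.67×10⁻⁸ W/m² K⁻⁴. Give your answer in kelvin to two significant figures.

The baseline emission temperature is T_e = 274.0 K.
TOA radiative forcing: ΔF = (1−α)ΔS/4 = 0.52·(+53.2)/4 = 6.916 W/m².
Planck response: λ_P = 4σT_e³ = 4·5.67×10⁻⁸·(274.0)³ = 4.668 W/m²/K.
So ΔT₀ = 6.916/4.668 = 1.48 K.

1.5 K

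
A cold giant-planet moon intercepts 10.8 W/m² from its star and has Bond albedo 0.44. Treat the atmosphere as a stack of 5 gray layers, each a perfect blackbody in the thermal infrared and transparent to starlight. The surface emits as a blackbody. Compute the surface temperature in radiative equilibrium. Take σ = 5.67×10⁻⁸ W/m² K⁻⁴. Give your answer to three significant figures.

OLR = S(1−α)/4 = 1.512 W/m²; the top layer radiates at T_e = 71.86 K.
With N = 5 opaque layers, T_s = (N+1)^(1/4)·T_e = 6^(1/4)·71.86 = 112.5 K.

112 K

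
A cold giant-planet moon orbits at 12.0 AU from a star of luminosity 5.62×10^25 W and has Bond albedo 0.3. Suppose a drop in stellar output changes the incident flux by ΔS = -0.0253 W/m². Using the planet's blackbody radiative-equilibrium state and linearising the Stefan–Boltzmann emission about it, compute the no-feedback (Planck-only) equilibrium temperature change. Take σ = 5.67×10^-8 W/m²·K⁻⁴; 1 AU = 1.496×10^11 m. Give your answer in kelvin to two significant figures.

-0.21 K

Orbital distance: d = 12.0 AU = 1.795×10^12 m.
Flux at the orbit: S = L/(4πd²) = 5.62×10^25/(4π·(1.80×10^12)²) = 1.388 W/m².
Unperturbed T_e = [1.388·(1−0.3)/(4σ)]^¼ = 45.49 K.
ΔF = Δ[S(1−α)]/4 = (1−0.3)·-0.0253/4 = -0.004428 W/m².
Linearising σT⁴ gives d(σT⁴)/dT = 4σT_e³ = 0.02135 W/m² per K.
Hence the no-feedback warming is ΔF/(4σT_e³) = -0.207 K.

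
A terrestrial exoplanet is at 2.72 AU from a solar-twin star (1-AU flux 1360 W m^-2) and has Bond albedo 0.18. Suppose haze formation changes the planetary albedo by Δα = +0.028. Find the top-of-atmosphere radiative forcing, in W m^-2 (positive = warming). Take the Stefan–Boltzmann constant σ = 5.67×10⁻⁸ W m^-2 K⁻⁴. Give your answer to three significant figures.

-1.29 W m^-2

By the inverse-square law, S = 1360/2.72² = 183.8 W m^-2.
The change in absorbed flux is Δ[S(1−α)/4] = −SΔα/4 = -1.287 W m^-2.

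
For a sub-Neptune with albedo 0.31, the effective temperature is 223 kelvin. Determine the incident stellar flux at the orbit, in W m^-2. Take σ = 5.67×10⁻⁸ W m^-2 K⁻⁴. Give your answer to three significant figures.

Invert the energy balance for S: S = 4σT⁴/(1−α).
σT⁴ = 5.67×10⁻⁸·(223)⁴ = 140.2 W m^-2.
So S = 4×140.2/(1−0.31) = 812.9 W m^-2.

813 W m^-2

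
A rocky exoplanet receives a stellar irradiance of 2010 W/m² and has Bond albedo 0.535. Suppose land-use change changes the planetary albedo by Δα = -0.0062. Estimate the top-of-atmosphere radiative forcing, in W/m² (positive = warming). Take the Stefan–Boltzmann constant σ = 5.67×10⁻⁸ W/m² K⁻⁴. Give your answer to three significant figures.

3.12 W/m²

ΔF = −(S/4)Δα = −(2010/4)×(-0.0062) = 3.115 W/m².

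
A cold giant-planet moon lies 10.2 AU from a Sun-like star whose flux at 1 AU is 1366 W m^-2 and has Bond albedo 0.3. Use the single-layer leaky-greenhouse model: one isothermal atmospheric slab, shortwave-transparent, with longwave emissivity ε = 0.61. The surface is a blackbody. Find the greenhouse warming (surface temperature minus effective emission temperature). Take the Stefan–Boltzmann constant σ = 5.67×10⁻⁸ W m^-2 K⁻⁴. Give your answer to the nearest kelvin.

8 K

By the inverse-square law, S = 1366/10.2² = 13.13 W m^-2.
The planet radiates to space at T_e = [S(1−α)/(4σ)]^(1/4) = 79.79 K.
For a single slab of emissivity ε, T_s⁴ = 2T_e⁴/(2−ε); thus T_s = 79.79·(1.439)^(1/4) = 87.38 K.
The atmosphere warms the surface by 7.598 K.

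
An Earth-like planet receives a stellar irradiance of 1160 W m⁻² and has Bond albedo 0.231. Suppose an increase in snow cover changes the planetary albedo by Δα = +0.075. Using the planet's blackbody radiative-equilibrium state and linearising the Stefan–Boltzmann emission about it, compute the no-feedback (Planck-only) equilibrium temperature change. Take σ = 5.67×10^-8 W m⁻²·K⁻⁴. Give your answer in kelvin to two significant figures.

-6.1 K

The baseline emission temperature is T_e = 250.4 K.
ΔF = −(S/4)Δα = −(1160/4)×(+0.075) = -21.75 W m⁻².
The Planck feedback parameter is 4σT_e³ = 3.562 W m⁻²/K.
Hence the no-feedback warming is ΔF/(4σT_e³) = -6.11 K.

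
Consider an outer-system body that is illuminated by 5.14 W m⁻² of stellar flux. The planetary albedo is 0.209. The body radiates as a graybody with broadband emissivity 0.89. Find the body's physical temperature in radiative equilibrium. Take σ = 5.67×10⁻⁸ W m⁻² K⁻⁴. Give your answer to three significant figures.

67.0 K

Averaging over the sphere, the absorbed flux is S(1−α)/4 = 1.016 W m⁻².
Radiative balance εσT⁴ = 1.016 gives T = [1.016/(0.89·σ)]^(1/4) = 66.99 K.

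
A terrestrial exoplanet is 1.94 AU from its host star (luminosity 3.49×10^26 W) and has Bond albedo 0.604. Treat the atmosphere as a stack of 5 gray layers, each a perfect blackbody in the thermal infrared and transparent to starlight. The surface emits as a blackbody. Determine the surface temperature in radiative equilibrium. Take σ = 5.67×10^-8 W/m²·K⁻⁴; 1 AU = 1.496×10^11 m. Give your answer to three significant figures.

242 kelvin

d = 1.94 × 1.496×10^11 m = 2.902×10^11 m.
Spreading L over a sphere of radius d: S = 3.49×10^26/(4π·2.90×10^11²) = 329.7 W/m².
The effective emission temperature is T_e = [S(1−α)/(4σ)]^¼ = 154.9 K.
For an N-layer opaque stack, T_s⁴ = (N+1)T_e⁴, hence T_s = (6)^(1/4)×154.9 K = 242.4 K.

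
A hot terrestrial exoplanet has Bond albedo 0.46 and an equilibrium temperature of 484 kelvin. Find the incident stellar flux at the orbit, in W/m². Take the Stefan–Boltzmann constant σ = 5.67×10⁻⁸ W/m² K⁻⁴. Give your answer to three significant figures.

Invert the energy balance for S: S = 4σT⁴/(1−α).
σT⁴ = 5.67×10⁻⁸·(484)⁴ = 3111 W/m².
So S = 4×3111/(1−0.46) = 23050 W/m².

23000 W/m²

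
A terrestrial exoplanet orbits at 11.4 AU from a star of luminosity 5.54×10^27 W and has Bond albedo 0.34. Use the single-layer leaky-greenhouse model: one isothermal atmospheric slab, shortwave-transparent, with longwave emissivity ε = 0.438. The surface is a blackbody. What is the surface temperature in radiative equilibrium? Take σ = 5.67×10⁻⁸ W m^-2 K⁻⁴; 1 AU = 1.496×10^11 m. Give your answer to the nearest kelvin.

d = 11.4 × 1.496×10^11 m = 1.705×10^12 m.
S = L/(4πd²) = 151.6 W m^-2.
Effective emission temperature (TOA balance): σT_e⁴ = S(1−α)/4 = 25.01 W m^-2 → T_e = 144.9 K.
For a single slab of emissivity ε, T_s⁴ = 2T_e⁴/(2−ε); thus T_s = 144.9·(1.28)^(1/4) = 154.2 K.

154 K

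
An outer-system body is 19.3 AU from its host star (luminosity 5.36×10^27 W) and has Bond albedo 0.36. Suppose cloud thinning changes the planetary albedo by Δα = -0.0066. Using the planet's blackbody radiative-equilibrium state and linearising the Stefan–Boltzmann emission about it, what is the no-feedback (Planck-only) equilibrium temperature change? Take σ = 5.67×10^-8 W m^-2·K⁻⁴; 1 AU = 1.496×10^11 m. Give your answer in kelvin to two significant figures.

Orbital distance: d = 19.3 AU = 2.887×10^12 m.
S = L/(4πd²) = 51.17 W m^-2.
Reference equilibrium: T_e = [S(1−α)/(4σ)]^(1/4) = 109.6 K.
ΔF = −(S/4)Δα = −(51.17/4)×(-0.0066) = 0.08442 W m^-2.
Linearising σT⁴ gives d(σT⁴)/dT = 4σT_e³ = 0.2987 W m^-2 per K.
So ΔT₀ = 0.08442/0.2987 = 0.283 K.

0.28 K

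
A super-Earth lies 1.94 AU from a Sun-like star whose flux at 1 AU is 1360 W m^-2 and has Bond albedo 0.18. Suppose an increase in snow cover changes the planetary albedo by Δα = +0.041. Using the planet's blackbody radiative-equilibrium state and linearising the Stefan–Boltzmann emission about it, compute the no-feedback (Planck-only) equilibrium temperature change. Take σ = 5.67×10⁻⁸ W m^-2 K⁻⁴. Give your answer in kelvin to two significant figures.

Irradiance scales as 1/d², so S = 1360 W m^-2 × (1/1.94)² = 361.4 W m^-2.
The baseline emission temperature is T_e = 190.1 K.
ΔF = −(S/4)Δα = −(361.4/4)×(+0.041) = -3.704 W m^-2.
The Planck feedback parameter is 4σT_e³ = 1.559 W m^-2/K.
Hence the no-feedback warming is ΔF/(4σT_e³) = -2.38 K.

-2.4 K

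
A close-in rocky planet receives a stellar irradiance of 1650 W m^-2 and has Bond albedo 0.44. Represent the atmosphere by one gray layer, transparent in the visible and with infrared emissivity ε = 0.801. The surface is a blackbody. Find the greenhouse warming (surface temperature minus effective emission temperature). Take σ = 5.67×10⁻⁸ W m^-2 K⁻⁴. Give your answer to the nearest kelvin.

Effective emission temperature (TOA balance): σT_e⁴ = S(1−α)/4 = 231.0 W m^-2 → T_e = 252.6 K.
The surface balance (absorbed SW + ε·downward IR = σT_s⁴) with T_a⁴ = T_s⁴/2 reduces to T_s = T_e·[2/(2−ε)]^¼ = 287.1 K.
Greenhouse warming: T_s − T_e = 34.47 K.

34 K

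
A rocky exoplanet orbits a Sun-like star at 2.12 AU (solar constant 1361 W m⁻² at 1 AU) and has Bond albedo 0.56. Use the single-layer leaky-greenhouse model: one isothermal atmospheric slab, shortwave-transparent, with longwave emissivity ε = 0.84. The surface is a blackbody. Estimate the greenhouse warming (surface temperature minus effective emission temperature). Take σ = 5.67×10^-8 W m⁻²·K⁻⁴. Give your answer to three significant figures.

Irradiance scales as 1/d², so S = 1361 W m⁻² × (1/2.12)² = 302.8 W m⁻².
Effective emission temperature (TOA balance): σT_e⁴ = S(1−α)/4 = 33.31 W m⁻² → T_e = 155.7 K.
The surface balance (absorbed SW + ε·downward IR = σT_s⁴) with T_a⁴ = T_s⁴/2 reduces to T_s = T_e·[2/(2−ε)]^¼ = 178.4 K.
Greenhouse warming: T_s − T_e = 22.71 K.

22.7 kelvin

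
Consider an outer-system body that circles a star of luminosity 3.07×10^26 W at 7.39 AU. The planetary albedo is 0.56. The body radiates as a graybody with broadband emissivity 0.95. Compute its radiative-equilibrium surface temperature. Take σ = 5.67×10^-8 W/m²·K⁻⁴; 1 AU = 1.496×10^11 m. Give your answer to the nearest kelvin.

80 K

Orbital distance: d = 7.39 AU = 1.106×10^12 m.
Flux at the orbit: S = L/(4πd²) = 3.07×10^26/(4π·(1.11×10^12)²) = 19.99 W/m².
The planet absorbs (1−α)S over its disc πR² and re-emits over 4πR², so the mean absorbed flux is (1−0.56)·19.99/4 = 2.199 W/m².
Equating to εσT⁴ with ε = 0.95: T = (2.199/0.95σ)^(1/4) = 79.93 K.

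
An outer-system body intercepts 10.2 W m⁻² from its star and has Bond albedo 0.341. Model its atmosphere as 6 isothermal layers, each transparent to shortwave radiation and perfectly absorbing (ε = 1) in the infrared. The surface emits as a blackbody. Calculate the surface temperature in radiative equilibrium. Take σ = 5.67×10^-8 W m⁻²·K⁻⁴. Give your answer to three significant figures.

Top-of-atmosphere balance: σT_e⁴ = S(1−α)/4 = 1.680 W m⁻² → T_e = 73.78 K.
For an N-layer opaque stack, T_s⁴ = (N+1)T_e⁴, hence T_s = (7)^(1/4)×73.78 K = 120.0 K.

120 K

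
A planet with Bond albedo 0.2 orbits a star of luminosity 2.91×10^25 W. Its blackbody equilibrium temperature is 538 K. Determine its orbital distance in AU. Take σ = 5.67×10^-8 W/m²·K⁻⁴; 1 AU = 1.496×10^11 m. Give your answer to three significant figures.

0.0660 AU

Energy balance gives S = 4σT⁴/(1−α) = 23750 W/m².
From L = 4πd²S, d = √(2.91×10^25/(4π·23750)) = 9.874×10^9 m = 0.06600 AU.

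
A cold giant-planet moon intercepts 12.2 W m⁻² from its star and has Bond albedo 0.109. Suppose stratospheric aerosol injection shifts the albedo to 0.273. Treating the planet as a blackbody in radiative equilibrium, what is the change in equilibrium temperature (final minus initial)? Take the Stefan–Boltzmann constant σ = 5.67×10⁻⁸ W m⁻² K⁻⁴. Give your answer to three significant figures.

-4.13 K

Before: T₁ = [12.20·0.891/(4σ)]^(1/4) = 83.20 K.
With α = 0.273, T₂ = 79.08 K.
ΔT = T₂ − T₁ = -4.126 K.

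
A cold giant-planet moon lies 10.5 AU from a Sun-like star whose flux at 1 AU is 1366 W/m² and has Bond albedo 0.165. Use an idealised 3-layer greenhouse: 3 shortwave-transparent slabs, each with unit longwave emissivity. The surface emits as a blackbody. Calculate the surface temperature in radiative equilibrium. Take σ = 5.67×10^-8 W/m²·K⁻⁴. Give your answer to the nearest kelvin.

Flux at the orbit: S = 1366/(10.5)² = 12.39 W/m².
Top-of-atmosphere balance: σT_e⁴ = S(1−α)/4 = 2.586 W/m² → T_e = 82.18 K.
Layer-by-layer balance gives σT_s⁴ = (N+1)σT_e⁴, so T_s = 4^¼·82.18 = 116.2 K.

116 kelvin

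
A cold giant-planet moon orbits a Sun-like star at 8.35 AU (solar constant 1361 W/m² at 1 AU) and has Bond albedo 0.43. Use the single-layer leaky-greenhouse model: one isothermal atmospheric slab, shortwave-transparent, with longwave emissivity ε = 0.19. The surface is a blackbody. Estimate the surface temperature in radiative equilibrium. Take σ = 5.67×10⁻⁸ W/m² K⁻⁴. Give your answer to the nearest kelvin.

Flux at the orbit: S = 1361/(8.35)² = 19.52 W/m².
The planet radiates to space at T_e = [S(1−α)/(4σ)]^(1/4) = 83.69 K.
Surface balance with a leaky layer gives σT_s⁴ = σT_e⁴·2/(2−ε), so T_s = T_e·[2/(2−0.19)]^(1/4) = 85.81 K.

86 K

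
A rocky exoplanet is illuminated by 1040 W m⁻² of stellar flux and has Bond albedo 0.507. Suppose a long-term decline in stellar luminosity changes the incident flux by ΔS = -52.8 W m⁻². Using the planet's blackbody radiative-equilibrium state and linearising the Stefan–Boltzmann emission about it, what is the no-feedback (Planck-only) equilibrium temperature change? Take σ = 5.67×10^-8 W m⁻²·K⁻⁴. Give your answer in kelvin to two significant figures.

Reference equilibrium: T_e = [S(1−α)/(4σ)]^(1/4) = 218.1 K.
TOA radiative forcing: ΔF = (1−α)ΔS/4 = 0.493·(-52.8)/4 = -6.508 W m⁻².
Planck response: λ_P = 4σT_e³ = 4·5.67×10⁻⁸·(218.1)³ = 2.351 W m⁻²/K.
Hence the no-feedback warming is ΔF/(4σT_e³) = -2.77 K.

-2.8 kelvin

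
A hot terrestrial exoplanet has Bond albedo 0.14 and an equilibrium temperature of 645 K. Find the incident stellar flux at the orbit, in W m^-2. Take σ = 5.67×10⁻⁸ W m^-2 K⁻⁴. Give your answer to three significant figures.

45600 W m^-2

From S(1−α)/4 = σT⁴: S = 4σT⁴/(1−α).
The emitted flux is σT⁴ = 9813 W m^-2.
So S = 4×9813/(1−0.14) = 45640 W m^-2.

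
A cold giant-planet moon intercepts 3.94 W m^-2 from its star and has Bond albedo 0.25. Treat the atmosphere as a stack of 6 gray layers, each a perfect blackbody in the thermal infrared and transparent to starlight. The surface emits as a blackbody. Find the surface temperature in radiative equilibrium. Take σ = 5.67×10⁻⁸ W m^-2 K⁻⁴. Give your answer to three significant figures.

OLR = S(1−α)/4 = 0.7388 W m^-2; the top layer radiates at T_e = 60.08 K.
With N = 6 opaque layers, T_s = (N+1)^(1/4)·T_e = 7^(1/4)·60.08 = 97.72 K.

97.7 K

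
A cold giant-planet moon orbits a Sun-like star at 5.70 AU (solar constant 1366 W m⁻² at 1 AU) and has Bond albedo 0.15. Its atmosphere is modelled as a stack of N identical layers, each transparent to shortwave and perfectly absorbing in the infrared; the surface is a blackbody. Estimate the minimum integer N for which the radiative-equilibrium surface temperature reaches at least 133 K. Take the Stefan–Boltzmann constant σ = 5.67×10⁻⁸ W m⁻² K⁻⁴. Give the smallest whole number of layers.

1

Flux at the orbit: S = 1366/(5.70)² = 42.04 W m⁻².
Top-of-atmosphere balance: σT_e⁴ = S(1−α)/4 = 8.934 W m⁻² → T_e = 112.0 K.
Since T_s⁴ = (N+1)T_e⁴, we need N ≥ (T_s/T_e)⁴ − 1 = 0.986.
The minimum whole number is N = 1.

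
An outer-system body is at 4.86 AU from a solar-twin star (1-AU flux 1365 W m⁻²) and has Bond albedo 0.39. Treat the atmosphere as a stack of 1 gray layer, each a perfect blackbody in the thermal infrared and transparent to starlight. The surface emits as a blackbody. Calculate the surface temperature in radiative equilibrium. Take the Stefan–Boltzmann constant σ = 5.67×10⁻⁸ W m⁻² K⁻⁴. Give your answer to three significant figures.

By the inverse-square law, S = 1365/4.86² = 57.79 W m⁻².
The effective emission temperature is T_e = [S(1−α)/(4σ)]^¼ = 111.7 K.
Layer-by-layer balance gives σT_s⁴ = (N+1)σT_e⁴, so T_s = 2^¼·111.7 = 132.8 K.

133 K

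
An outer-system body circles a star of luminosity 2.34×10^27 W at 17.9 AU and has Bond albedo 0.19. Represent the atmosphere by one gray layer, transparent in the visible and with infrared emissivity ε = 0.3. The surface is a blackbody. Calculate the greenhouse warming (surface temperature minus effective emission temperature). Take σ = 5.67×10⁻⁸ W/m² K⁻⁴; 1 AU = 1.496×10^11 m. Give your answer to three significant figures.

d = 17.9 × 1.496×10^11 m = 2.678×10^12 m.
Flux at the orbit: S = L/(4πd²) = 2.34×10^27/(4π·(2.68×10^12)²) = 25.97 W/m².
The planet radiates to space at T_e = [S(1−α)/(4σ)]^(1/4) = 98.13 K.
Surface balance with a leaky layer gives σT_s⁴ = σT_e⁴·2/(2−ε), so T_s = T_e·[2/(2−0.3)]^(1/4) = 102.2 K.
The atmosphere warms the surface by 4.069 K.

4.07 K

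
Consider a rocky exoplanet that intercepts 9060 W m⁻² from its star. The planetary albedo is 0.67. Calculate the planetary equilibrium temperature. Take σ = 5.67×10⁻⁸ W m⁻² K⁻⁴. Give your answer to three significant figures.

339 kelvin

Averaging over the sphere, the absorbed flux is S(1−α)/4 = 747.4 W m⁻².
Set σT⁴ = 747.4 → T = (747.4/σ)^(1/4) = 338.8 K.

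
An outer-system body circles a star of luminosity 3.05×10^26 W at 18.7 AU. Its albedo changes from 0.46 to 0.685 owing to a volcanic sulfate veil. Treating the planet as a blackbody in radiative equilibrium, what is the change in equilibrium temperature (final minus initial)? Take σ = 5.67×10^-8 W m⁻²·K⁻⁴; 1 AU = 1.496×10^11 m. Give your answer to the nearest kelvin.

d = 18.7 × 1.496×10^11 m = 2.798×10^12 m.
S = L/(4πd²) = 3.101 W m⁻².
With α = 0.46, T₁ = 52.13 K.
After:  T₂ = [3.101·0.315/(4σ)]^(1/4) = 45.56 K.
ΔT = T₂ − T₁ = -6.572 K.

-7 kelvin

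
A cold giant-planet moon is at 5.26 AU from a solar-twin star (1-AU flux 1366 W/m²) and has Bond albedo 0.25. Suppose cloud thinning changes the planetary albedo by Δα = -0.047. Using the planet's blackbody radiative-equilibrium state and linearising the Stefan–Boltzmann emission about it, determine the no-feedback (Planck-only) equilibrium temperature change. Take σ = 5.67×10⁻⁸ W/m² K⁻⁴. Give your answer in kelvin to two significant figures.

1.8 K

Flux at the orbit: S = 1366/(5.26)² = 49.37 W/m².
The baseline emission temperature is T_e = 113.0 K.
The change in absorbed flux is Δ[S(1−α)/4] = −SΔα/4 = 0.5801 W/m².
Planck response: λ_P = 4σT_e³ = 4·5.67×10⁻⁸·(113.0)³ = 0.3276 W/m²/K.
Hence the no-feedback warming is ΔF/(4σT_e³) = 1.77 K.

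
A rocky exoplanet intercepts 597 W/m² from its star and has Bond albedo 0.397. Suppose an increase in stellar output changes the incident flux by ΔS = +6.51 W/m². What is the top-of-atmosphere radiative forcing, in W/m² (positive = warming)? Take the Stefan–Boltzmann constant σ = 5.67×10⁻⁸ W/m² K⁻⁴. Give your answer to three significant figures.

TOA radiative forcing: ΔF = (1−α)ΔS/4 = 0.603·(+6.51)/4 = 0.9814 W/m².

0.981 W/m²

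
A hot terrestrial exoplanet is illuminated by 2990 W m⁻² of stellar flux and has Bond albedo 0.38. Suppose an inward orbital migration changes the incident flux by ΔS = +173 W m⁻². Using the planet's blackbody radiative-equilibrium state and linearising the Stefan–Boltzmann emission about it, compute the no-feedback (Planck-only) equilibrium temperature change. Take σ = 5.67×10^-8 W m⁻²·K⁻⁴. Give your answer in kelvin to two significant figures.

Reference equilibrium: T_e = [S(1−α)/(4σ)]^(1/4) = 300.7 K.
TOA radiative forcing: ΔF = (1−α)ΔS/4 = 0.62·(+173)/4 = 26.82 W m⁻².
Linearising σT⁴ gives d(σT⁴)/dT = 4σT_e³ = 6.165 W m⁻² per K.
So ΔT₀ = 26.82/6.165 = 4.35 K.

4.3 kelvin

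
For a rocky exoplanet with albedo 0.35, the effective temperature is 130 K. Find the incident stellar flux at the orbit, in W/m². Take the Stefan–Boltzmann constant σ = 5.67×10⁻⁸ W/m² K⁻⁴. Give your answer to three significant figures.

99.7 W/m²

From S(1−α)/4 = σT⁴: S = 4σT⁴/(1−α).
The emitted flux is σT⁴ = 16.19 W/m².
S = 4·16.19/0.65 = 99.66 W/m².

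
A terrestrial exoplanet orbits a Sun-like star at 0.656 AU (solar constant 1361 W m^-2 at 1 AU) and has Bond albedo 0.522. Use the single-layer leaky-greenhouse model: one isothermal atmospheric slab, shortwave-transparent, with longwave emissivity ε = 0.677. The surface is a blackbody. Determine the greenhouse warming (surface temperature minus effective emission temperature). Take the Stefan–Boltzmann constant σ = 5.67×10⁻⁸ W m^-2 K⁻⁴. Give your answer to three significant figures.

Flux at the orbit: S = 1361/(0.656)² = 3163 W m^-2.
The planet radiates to space at T_e = [S(1−α)/(4σ)]^(1/4) = 285.7 K.
For a single slab of emissivity ε, T_s⁴ = 2T_e⁴/(2−ε); thus T_s = 285.7·(1.512)^(1/4) = 316.8 K.
The atmosphere warms the surface by 31.10 K.

31.1 kelvin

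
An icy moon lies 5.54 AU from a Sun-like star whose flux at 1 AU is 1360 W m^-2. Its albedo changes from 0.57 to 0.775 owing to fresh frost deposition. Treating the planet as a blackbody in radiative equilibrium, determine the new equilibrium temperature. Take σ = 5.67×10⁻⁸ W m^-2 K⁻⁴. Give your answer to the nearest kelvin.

By the inverse-square law, S = 1360/5.54² = 44.31 W m^-2.
New equilibrium: T₂ = [(1−0.775)·44.31/(4σ)]^(1/4) = 81.43 K.

81 K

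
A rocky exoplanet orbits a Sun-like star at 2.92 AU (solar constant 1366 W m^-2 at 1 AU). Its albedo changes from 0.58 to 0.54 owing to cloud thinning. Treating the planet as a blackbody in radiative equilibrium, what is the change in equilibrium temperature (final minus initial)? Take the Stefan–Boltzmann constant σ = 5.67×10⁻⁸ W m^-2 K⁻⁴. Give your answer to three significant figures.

3.02 K

By the inverse-square law, S = 1366/2.92² = 160.2 W m^-2.
With α = 0.58, T₁ = 131.2 K.
With α = 0.54, T₂ = 134.3 K.
Change: 134.3 − 131.2 = 3.019 K.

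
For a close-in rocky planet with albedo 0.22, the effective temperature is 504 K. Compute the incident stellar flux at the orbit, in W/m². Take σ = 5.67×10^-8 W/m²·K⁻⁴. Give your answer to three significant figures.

18800 W/m²

From S(1−α)/4 = σT⁴: S = 4σT⁴/(1−α).
σT⁴ = 5.67×10⁻⁸·(504)⁴ = 3659 W/m².
So S = 4×3659/(1−0.22) = 18760 W/m².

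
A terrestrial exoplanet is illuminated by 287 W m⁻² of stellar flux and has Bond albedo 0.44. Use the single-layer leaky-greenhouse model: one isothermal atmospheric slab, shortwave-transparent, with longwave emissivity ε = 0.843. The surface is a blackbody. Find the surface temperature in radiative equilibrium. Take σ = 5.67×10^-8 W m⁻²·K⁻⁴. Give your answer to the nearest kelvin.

The planet radiates to space at T_e = [S(1−α)/(4σ)]^(1/4) = 163.2 K.
The surface balance (absorbed SW + ε·downward IR = σT_s⁴) with T_a⁴ = T_s⁴/2 reduces to T_s = T_e·[2/(2−ε)]^¼ = 187.1 K.

187 K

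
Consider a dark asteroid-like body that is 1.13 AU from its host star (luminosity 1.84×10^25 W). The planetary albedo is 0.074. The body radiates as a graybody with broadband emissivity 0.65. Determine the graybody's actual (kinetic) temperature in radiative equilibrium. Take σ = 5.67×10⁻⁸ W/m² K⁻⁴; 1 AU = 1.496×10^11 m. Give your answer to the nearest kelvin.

134 K

d = 1.13 × 1.496×10^11 m = 1.690×10^11 m.
Flux at the orbit: S = L/(4πd²) = 1.84×10^25/(4π·(1.69×10^11)²) = 51.24 W/m².
Absorbed flux (global mean): S(1−α)/4 = 51.24·0.926/4 = 11.86 W/m².
Equating to εσT⁴ with ε = 0.65: T = (11.86/0.65σ)^(1/4) = 133.9 K.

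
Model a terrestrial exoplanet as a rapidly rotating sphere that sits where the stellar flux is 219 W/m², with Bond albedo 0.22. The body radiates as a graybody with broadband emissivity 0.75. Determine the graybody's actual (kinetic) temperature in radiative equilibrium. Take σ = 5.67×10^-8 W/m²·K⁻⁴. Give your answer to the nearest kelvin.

The planet absorbs (1−α)S over its disc πR² and re-emits over 4πR², so the mean absorbed flux is (1−0.22)·219.0/4 = 42.70 W/m².
Equating to εσT⁴ with ε = 0.75: T = (42.70/0.75σ)^(1/4) = 178.0 K.

178 K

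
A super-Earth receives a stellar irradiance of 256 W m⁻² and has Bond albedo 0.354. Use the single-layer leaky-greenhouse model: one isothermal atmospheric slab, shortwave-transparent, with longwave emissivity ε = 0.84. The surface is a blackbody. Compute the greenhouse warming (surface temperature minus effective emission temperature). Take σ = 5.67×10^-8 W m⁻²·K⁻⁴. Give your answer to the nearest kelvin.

Effective emission temperature (TOA balance): σT_e⁴ = S(1−α)/4 = 41.34 W m⁻² → T_e = 164.3 K.
Surface balance with a leaky layer gives σT_s⁴ = σT_e⁴·2/(2−ε), so T_s = T_e·[2/(2−0.84)]^(1/4) = 188.3 K.
T_s − T_e = 188.3 − 164.3 = 23.97 K.

24 K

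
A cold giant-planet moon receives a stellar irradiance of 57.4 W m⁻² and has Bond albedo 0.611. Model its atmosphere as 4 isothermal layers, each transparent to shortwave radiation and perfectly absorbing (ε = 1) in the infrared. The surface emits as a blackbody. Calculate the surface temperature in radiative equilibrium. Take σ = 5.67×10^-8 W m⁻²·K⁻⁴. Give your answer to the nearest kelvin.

The effective emission temperature is T_e = [S(1−α)/(4σ)]^¼ = 99.61 K.
With N = 4 opaque layers, T_s = (N+1)^(1/4)·T_e = 5^(1/4)·99.61 = 149.0 K.

149 K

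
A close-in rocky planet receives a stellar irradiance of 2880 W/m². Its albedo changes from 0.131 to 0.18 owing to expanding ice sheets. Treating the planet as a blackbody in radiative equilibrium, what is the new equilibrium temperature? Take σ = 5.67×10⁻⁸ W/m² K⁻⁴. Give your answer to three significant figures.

319 K

New equilibrium: T₂ = [(1−0.18)·2880/(4σ)]^(1/4) = 319.4 K.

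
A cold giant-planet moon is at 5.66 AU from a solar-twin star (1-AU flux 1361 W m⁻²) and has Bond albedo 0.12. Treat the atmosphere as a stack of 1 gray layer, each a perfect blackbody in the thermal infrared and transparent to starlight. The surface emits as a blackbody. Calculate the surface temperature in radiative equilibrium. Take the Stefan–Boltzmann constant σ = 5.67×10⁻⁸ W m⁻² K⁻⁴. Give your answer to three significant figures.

Irradiance scales as 1/d², so S = 1361 W m⁻² × (1/5.66)² = 42.48 W m⁻².
Top-of-atmosphere balance: σT_e⁴ = S(1−α)/4 = 9.346 W m⁻² → T_e = 113.3 K.
Layer-by-layer balance gives σT_s⁴ = (N+1)σT_e⁴, so T_s = 2^¼·113.3 = 134.7 K.

135 K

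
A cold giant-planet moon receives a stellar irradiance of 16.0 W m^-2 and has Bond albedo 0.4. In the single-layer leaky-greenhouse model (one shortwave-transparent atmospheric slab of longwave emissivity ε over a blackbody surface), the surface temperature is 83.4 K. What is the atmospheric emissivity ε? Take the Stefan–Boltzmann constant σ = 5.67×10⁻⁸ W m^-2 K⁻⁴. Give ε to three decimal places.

TOA balance gives T_e = 80.66 K.
T_s⁴ = T_e⁴·2/(2−ε) → ε = 2 − 2(T_e/T_s)⁴ = 2 − 2·(80.66/83.4)⁴ = 0.2502.

0.250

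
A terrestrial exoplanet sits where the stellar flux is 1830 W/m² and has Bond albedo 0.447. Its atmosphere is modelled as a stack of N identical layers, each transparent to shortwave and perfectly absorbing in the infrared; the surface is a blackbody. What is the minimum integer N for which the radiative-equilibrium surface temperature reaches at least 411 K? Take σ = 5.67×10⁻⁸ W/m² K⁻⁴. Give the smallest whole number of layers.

OLR = S(1−α)/4 = 253.0 W/m²; the top layer radiates at T_e = 258.5 K.
T_s = (N+1)^(1/4)·T_e ≥ 411 K requires N+1 ≥ (T_s/T_e)⁴ = (411/258.5)⁴ = 6.395.
The minimum whole number is N = 6.

6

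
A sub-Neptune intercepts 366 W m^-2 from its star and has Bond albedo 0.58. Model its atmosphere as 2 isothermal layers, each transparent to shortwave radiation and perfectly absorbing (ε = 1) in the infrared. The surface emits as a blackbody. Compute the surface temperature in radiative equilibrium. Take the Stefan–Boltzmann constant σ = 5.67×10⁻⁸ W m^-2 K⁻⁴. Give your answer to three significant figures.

212 kelvin

Top-of-atmosphere balance: σT_e⁴ = S(1−α)/4 = 38.43 W m^-2 → T_e = 161.4 K.
For an N-layer opaque stack, T_s⁴ = (N+1)T_e⁴, hence T_s = (3)^(1/4)×161.4 K = 212.3 K.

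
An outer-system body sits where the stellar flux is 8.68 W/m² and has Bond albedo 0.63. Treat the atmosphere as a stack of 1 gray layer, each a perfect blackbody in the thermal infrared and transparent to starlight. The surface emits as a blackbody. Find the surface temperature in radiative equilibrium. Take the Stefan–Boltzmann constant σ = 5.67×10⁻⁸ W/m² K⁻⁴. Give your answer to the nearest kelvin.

73 K

The effective emission temperature is T_e = [S(1−α)/(4σ)]^¼ = 61.34 K.
For an N-layer opaque stack, T_s⁴ = (N+1)T_e⁴, hence T_s = (2)^(1/4)×61.34 K = 72.95 K.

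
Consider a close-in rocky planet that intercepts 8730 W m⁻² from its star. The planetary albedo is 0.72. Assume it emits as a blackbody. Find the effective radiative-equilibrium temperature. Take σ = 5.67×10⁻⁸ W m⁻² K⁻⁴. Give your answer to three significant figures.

The planet absorbs (1−α)S over its disc πR² and re-emits over 4πR², so the mean absorbed flux is (1−0.72)·8730/4 = 611.1 W m⁻².
Set σT⁴ = 611.1 → T = (611.1/σ)^(1/4) = 322.2 K.

322 K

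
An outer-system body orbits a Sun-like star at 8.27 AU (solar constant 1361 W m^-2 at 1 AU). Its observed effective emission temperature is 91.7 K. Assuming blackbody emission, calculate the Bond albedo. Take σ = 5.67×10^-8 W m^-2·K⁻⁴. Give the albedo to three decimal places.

0.194

By the inverse-square law, S = 1361/8.27² = 19.90 W m^-2.
Rearranging the radiative balance, α = 1 − 4σT⁴/S.
σT⁴ = 4.009 W m^-2, so 4σT⁴ = 16.04 W m^-2.
1−α = 16.04/19.90 = 0.8059, so α = 0.1941.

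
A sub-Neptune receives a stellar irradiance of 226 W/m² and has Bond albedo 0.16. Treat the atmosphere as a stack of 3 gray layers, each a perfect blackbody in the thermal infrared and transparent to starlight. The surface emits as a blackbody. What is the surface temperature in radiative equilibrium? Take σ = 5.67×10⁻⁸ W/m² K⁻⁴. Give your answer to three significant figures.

The effective emission temperature is T_e = [S(1−α)/(4σ)]^¼ = 170.1 K.
With N = 3 opaque layers, T_s = (N+1)^(1/4)·T_e = 4^(1/4)·170.1 = 240.5 K.

241 K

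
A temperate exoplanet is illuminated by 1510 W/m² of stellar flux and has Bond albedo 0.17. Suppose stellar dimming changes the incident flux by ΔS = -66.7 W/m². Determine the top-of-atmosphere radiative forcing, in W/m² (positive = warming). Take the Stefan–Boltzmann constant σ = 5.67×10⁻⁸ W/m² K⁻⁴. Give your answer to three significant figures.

-13.8 W/m²

ΔF = Δ[S(1−α)]/4 = (1−0.17)·-66.7/4 = -13.84 W/m².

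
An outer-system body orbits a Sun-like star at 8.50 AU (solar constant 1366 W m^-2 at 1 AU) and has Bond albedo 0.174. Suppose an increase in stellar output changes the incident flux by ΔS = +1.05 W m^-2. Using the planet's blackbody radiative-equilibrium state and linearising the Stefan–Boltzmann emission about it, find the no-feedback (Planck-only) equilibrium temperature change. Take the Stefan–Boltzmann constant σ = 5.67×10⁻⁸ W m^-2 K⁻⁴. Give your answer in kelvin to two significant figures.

1.3 kelvin

Flux at the orbit: S = 1366/(8.50)² = 18.91 W m^-2.
Unperturbed T_e = [18.91·(1−0.174)/(4σ)]^¼ = 91.09 K.
ΔF = Δ[S(1−α)]/4 = (1−0.174)·+1.05/4 = 0.2168 W m^-2.
The Planck feedback parameter is 4σT_e³ = 0.1714 W m^-2/K.
Hence the no-feedback warming is ΔF/(4σT_e³) = 1.26 K.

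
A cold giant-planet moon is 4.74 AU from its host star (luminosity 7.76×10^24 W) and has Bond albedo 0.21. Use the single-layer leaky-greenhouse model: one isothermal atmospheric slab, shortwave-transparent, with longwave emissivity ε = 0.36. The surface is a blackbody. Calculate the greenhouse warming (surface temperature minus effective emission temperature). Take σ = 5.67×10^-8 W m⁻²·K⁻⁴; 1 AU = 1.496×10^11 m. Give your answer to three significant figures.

2.31 kelvin

Orbital distance: d = 4.74 AU = 7.091×10^11 m.
S = L/(4πd²) = 1.228 W m⁻².
At the top of the atmosphere, σT_e⁴ = S(1−α)/4 = 0.2425 W m⁻², giving T_e = 45.48 K.
For a single slab of emissivity ε, T_s⁴ = 2T_e⁴/(2−ε); thus T_s = 45.48·(1.22)^(1/4) = 47.79 K.
Greenhouse warming: T_s − T_e = 2.313 K.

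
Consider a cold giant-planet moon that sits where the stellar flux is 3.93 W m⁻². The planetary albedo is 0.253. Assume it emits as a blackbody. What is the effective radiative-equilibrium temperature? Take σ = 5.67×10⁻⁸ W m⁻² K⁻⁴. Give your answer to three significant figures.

60.0 K

Absorbed flux (global mean): S(1−α)/4 = 3.930·0.747/4 = 0.7339 W m⁻².
In equilibrium σT⁴ equals this, so T = 59.98 K.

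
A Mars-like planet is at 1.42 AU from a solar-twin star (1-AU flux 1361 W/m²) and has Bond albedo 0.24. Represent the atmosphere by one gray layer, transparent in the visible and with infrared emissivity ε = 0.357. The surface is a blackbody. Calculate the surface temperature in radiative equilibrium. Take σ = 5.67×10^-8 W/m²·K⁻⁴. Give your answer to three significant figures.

By the inverse-square law, S = 1361/1.42² = 675.0 W/m².
Effective emission temperature (TOA balance): σT_e⁴ = S(1−α)/4 = 128.2 W/m² → T_e = 218.1 K.
Surface balance with a leaky layer gives σT_s⁴ = σT_e⁴·2/(2−ε), so T_s = T_e·[2/(2−0.357)]^(1/4) = 229.1 K.

229 K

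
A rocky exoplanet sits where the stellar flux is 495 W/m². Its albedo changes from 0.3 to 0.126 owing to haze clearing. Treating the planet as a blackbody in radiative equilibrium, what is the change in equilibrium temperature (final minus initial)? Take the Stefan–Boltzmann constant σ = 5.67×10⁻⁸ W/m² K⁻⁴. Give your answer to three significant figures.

11.3 kelvin

Before: T₁ = [495.0·0.7/(4σ)]^(1/4) = 197.7 K.
With α = 0.126, T₂ = 209.0 K.
Change: 209.0 − 197.7 = 11.28 K.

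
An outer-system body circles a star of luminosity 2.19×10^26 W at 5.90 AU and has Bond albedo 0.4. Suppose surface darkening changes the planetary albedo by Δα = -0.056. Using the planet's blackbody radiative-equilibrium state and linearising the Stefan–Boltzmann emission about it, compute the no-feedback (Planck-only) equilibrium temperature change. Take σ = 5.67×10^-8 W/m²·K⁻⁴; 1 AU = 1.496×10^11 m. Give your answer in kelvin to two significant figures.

Orbital distance: d = 5.90 AU = 8.826×10^11 m.
Spreading L over a sphere of radius d: S = 2.19×10^26/(4π·8.83×10^11²) = 22.37 W/m².
Unperturbed T_e = [22.37·(1−0.4)/(4σ)]^¼ = 87.71 K.
ΔF = −(S/4)Δα = −(22.37/4)×(-0.056) = 0.3132 W/m².
The Planck feedback parameter is 4σT_e³ = 0.1530 W/m²/K.
Hence the no-feedback warming is ΔF/(4σT_e³) = 2.05 K.

2.0 K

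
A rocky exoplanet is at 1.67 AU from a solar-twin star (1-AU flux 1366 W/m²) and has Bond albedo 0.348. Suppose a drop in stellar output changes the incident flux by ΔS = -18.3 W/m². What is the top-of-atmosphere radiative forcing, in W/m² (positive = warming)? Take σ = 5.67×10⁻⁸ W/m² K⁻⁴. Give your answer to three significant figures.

-2.98 W/m²

Flux at the orbit: S = 1366/(1.67)² = 489.8 W/m².
ΔF = Δ[S(1−α)]/4 = (1−0.348)·-18.3/4 = -2.983 W/m².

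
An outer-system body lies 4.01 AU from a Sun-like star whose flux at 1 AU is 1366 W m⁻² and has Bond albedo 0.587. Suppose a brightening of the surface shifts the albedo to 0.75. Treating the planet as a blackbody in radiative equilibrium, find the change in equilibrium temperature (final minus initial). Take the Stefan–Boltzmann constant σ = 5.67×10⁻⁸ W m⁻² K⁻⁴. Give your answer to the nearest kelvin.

By the inverse-square law, S = 1366/4.01² = 84.95 W m⁻².
Before: T₁ = [84.95·0.413/(4σ)]^(1/4) = 111.5 K.
Final:   T₂ = [S(1−0.75)/(4σ)]^(1/4) = 98.37 K.
Change: 98.37 − 111.5 = -13.15 K.

-13 kelvin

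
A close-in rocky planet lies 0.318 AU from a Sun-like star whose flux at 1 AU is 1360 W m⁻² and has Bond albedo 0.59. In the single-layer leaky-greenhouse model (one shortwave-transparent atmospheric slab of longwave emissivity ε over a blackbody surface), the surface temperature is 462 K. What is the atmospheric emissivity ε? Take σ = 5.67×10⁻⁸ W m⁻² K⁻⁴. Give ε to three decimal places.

Flux at the orbit: S = 1360/(0.318)² = 13450 W m⁻².
First, T_e = [13450·(1−0.59)/(4σ)]^(1/4) = 394.9 K.
Inverting T_s⁴ = 2T_e⁴/(2−ε): (T_e/T_s)⁴ = 0.5337, so ε = 2(1 − 0.5337) = 0.9327.

0.933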